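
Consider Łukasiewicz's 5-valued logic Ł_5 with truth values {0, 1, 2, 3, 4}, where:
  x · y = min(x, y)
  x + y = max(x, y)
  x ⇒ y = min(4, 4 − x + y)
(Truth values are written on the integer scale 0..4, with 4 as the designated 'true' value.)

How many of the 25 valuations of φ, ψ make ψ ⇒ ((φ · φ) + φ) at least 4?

value 4: 15 assignments (counts)
value 3: 4 assignments
value 2: 3 assignments
value 1: 2 assignments
value 0: 1 assignment
So 15 of the 25 assignments meet the threshold.

15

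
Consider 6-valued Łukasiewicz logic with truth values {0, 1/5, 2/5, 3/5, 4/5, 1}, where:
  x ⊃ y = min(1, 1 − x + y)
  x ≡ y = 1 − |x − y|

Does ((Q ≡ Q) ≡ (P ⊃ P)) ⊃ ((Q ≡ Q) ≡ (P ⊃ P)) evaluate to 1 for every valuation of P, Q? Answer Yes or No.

At P = 3/5, Q = 0, for instance:
Q ≡ Q = 0 ≡ 0 = 1
P ⊃ P = 3/5 ⊃ 3/5 = 1
(Q ≡ Q) ≡ (P ⊃ P) = 1 ≡ 1 = 1
((Q ≡ Q) ≡ (P ⊃ P)) ⊃ ((Q ≡ Q) ≡ (P ⊃ P)) = 1 ⊃ 1 = 1
and checking the remaining 35 assignments likewise gives ≥ 1 in every case.

Yes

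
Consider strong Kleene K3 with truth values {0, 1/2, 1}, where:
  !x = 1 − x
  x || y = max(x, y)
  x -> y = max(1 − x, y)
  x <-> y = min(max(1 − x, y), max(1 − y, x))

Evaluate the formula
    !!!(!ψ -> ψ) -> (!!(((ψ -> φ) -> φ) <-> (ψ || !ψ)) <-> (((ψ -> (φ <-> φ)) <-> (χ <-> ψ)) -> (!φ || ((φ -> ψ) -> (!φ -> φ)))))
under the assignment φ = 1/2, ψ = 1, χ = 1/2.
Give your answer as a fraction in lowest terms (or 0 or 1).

1

!ψ = !1 = 0
!ψ -> ψ = 0 -> 1 = 1
!(!ψ -> ψ) = !1 = 0
!!(!ψ -> ψ) = !0 = 1
!!!(!ψ -> ψ) = !1 = 0
ψ -> φ = 1 -> 1/2 = 1/2
(ψ -> φ) -> φ = 1/2 -> 1/2 = 1/2
!ψ = !1 = 0
ψ || !ψ = 1 || 0 = 1
((ψ -> φ) -> φ) <-> (ψ || !ψ) = 1/2 <-> 1 = 1/2
!(((ψ -> φ) -> φ) <-> (ψ || !ψ)) = !1/2 = 1/2
!!(((ψ -> φ) -> φ) <-> (ψ || !ψ)) = !1/2 = 1/2
φ <-> φ = 1/2 <-> 1/2 = 1/2
ψ -> (φ <-> φ) = 1 -> 1/2 = 1/2
χ <-> ψ = 1/2 <-> 1 = 1/2
(ψ -> (φ <-> φ)) <-> (χ <-> ψ) = 1/2 <-> 1/2 = 1/2
!φ = !1/2 = 1/2
φ -> ψ = 1/2 -> 1 = 1
!φ = !1/2 = 1/2
!φ -> φ = 1/2 -> 1/2 = 1/2
(φ -> ψ) -> (!φ -> φ) = 1 -> 1/2 = 1/2
!φ || ((φ -> ψ) -> (!φ -> φ)) = 1/2 || 1/2 = 1/2
((ψ -> (φ <-> φ)) <-> (χ <-> ψ)) -> (!φ || ((φ -> ψ) -> (!φ -> φ))) = 1/2 -> 1/2 = 1/2
!!(((ψ -> φ) -> φ) <-> (ψ || !ψ)) <-> (((ψ -> (φ <-> φ)) <-> (χ <-> ψ)) -> (!φ || ((φ -> ψ) -> (!φ -> φ)))) = 1/2 <-> 1/2 = 1/2
!!!(!ψ -> ψ) -> (!!(((ψ -> φ) -> φ) <-> (ψ || !ψ)) <-> (((ψ -> (φ <-> φ)) <-> (χ <-> ψ)) -> (!φ || ((φ -> ψ) -> (!φ -> φ))))) = 0 -> 1/2 = 1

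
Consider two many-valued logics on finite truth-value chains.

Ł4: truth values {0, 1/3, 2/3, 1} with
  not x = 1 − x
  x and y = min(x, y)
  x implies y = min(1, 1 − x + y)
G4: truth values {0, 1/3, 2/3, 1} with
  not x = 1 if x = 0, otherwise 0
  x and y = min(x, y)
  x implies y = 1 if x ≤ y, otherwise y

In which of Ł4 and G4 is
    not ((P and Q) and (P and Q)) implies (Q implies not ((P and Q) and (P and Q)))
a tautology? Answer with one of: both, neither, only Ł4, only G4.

In Ł4: every assignment gives 1 — tautology.
In G4: every assignment gives 1 — tautology.

both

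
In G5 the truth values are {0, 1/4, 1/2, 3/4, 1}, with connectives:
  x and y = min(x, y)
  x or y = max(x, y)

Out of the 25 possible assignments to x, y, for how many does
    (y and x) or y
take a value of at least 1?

5

value 1: 5 assignments (counts)
value 3/4: 5 assignments
value 1/2: 5 assignments
value 1/4: 5 assignments
value 0: 5 assignments
So 5 of the 25 assignments meet the threshold.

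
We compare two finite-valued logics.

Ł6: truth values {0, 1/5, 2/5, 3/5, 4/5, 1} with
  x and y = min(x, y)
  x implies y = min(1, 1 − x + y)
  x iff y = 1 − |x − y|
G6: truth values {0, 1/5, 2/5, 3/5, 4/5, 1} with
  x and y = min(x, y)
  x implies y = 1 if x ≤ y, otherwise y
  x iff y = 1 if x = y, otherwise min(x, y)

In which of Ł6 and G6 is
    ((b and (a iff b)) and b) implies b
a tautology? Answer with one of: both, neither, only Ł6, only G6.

both

In Ł6: every assignment gives 1 — tautology.
In G6: every assignment gives 1 — tautology.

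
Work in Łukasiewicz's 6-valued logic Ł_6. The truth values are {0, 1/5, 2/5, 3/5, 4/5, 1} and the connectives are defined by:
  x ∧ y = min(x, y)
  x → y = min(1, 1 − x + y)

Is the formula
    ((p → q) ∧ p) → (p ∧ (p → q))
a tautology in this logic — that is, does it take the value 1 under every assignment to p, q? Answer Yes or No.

Yes

At p = 1/5, q = 2/5, for instance:
p → q = 1/5 → 2/5 = 1
(p → q) ∧ p = 1 ∧ 1/5 = 1/5
p ∧ (p → q) = 1/5 ∧ 1 = 1/5
((p → q) ∧ p) → (p ∧ (p → q)) = 1/5 → 1/5 = 1
and checking the remaining 35 assignments likewise gives ≥ 1 in every case.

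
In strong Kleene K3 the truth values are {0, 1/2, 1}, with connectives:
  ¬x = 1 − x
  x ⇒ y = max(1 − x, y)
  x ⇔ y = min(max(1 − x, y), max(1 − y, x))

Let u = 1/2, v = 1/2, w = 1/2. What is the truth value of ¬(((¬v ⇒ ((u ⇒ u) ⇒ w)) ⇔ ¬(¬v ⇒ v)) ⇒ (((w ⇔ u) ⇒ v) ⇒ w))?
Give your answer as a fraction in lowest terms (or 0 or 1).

1/2

¬v = ¬1/2 = 1/2
u ⇒ u = 1/2 ⇒ 1/2 = 1/2
(u ⇒ u) ⇒ w = 1/2 ⇒ 1/2 = 1/2
¬v ⇒ ((u ⇒ u) ⇒ w) = 1/2 ⇒ 1/2 = 1/2
¬v = ¬1/2 = 1/2
¬v ⇒ v = 1/2 ⇒ 1/2 = 1/2
¬(¬v ⇒ v) = ¬1/2 = 1/2
(¬v ⇒ ((u ⇒ u) ⇒ w)) ⇔ ¬(¬v ⇒ v) = 1/2 ⇔ 1/2 = 1/2
w ⇔ u = 1/2 ⇔ 1/2 = 1/2
(w ⇔ u) ⇒ v = 1/2 ⇒ 1/2 = 1/2
((w ⇔ u) ⇒ v) ⇒ w = 1/2 ⇒ 1/2 = 1/2
((¬v ⇒ ((u ⇒ u) ⇒ w)) ⇔ ¬(¬v ⇒ v)) ⇒ (((w ⇔ u) ⇒ v) ⇒ w) = 1/2 ⇒ 1/2 = 1/2
¬(((¬v ⇒ ((u ⇒ u) ⇒ w)) ⇔ ¬(¬v ⇒ v)) ⇒ (((w ⇔ u) ⇒ v) ⇒ w)) = ¬1/2 = 1/2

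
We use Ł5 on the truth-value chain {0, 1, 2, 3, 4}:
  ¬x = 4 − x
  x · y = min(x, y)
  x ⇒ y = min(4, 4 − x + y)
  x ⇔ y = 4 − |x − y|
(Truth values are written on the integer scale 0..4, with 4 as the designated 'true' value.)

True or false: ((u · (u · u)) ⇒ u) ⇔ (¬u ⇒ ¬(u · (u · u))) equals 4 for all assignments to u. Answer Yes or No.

u = 0 ↦ 4
u = 1 ↦ 4
u = 2 ↦ 4
u = 3 ↦ 4
u = 4 ↦ 4
Every assignment gives a value ≥ 4.

Yes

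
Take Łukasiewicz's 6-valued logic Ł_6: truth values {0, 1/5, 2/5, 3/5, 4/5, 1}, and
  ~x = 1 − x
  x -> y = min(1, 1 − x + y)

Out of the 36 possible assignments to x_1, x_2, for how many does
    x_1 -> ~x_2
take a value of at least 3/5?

value 1: 21 assignments (counts)
value 4/5: 5 assignments (counts)
value 3/5: 4 assignments (counts)
value 2/5: 3 assignments
value 1/5: 2 assignments
value 0: 1 assignment
So 30 of the 36 assignments meet the threshold.

30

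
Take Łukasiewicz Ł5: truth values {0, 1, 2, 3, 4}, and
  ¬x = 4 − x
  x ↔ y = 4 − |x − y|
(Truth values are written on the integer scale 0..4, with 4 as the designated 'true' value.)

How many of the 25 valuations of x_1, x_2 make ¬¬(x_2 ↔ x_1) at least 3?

value 4: 5 assignments (counts)
value 3: 8 assignments (counts)
value 2: 6 assignments
value 1: 4 assignments
value 0: 2 assignments
So 13 of the 25 assignments meet the threshold.

13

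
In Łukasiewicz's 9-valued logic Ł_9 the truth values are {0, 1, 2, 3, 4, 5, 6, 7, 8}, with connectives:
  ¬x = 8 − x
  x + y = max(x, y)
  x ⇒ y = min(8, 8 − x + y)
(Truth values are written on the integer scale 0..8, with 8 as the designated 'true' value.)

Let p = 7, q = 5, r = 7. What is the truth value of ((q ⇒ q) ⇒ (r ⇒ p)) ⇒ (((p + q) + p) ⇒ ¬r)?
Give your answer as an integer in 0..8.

2

q ⇒ q = 5 ⇒ 5 = 8
r ⇒ p = 7 ⇒ 7 = 8
(q ⇒ q) ⇒ (r ⇒ p) = 8 ⇒ 8 = 8
p + q = 7 + 5 = 7
(p + q) + p = 7 + 7 = 7
¬r = ¬7 = 1
((p + q) + p) ⇒ ¬r = 7 ⇒ 1 = 2
((q ⇒ q) ⇒ (r ⇒ p)) ⇒ (((p + q) + p) ⇒ ¬r) = 8 ⇒ 2 = 2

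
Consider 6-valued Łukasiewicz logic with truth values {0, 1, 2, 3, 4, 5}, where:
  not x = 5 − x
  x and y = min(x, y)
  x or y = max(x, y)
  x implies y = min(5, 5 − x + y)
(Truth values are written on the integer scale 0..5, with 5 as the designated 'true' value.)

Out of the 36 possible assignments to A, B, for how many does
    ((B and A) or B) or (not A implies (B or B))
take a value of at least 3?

30

value 5: 21 assignments (counts)
value 4: 5 assignments (counts)
value 3: 4 assignments (counts)
value 2: 3 assignments
value 1: 2 assignments
value 0: 1 assignment
So 30 of the 36 assignments meet the threshold.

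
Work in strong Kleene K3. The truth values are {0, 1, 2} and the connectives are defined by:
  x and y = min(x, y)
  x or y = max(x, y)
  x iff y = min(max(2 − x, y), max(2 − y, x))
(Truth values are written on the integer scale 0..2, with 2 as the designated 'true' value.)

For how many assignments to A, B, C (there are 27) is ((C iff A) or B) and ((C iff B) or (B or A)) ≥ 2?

value 2: 12 assignments (counts)
value 1: 13 assignments
value 0: 2 assignments
So 12 of the 27 assignments meet the threshold.

12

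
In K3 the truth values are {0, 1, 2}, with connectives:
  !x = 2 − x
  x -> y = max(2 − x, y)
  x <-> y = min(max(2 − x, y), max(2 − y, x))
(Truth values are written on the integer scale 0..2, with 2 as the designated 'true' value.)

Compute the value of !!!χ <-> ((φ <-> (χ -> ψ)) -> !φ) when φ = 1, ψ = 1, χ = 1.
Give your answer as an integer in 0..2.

1

!χ = !1 = 1
!!χ = !1 = 1
!!!χ = !1 = 1
χ -> ψ = 1 -> 1 = 1
φ <-> (χ -> ψ) = 1 <-> 1 = 1
!φ = !1 = 1
(φ <-> (χ -> ψ)) -> !φ = 1 -> 1 = 1
!!!χ <-> ((φ <-> (χ -> ψ)) -> !φ) = 1 <-> 1 = 1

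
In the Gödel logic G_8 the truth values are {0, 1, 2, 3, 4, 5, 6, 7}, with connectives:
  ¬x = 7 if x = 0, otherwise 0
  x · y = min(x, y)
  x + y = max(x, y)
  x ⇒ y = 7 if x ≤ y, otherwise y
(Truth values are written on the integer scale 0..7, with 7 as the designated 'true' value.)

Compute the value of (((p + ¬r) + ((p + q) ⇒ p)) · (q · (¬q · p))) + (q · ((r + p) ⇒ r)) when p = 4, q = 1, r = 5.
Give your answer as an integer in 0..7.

1

¬r = ¬5 = 0
p + ¬r = 4 + 0 = 4
p + q = 4 + 1 = 4
(p + q) ⇒ p = 4 ⇒ 4 = 7
(p + ¬r) + ((p + q) ⇒ p) = 4 + 7 = 7
¬q = ¬1 = 0
¬q · p = 0 · 4 = 0
q · (¬q · p) = 1 · 0 = 0
((p + ¬r) + ((p + q) ⇒ p)) · (q · (¬q · p)) = 7 · 0 = 0
r + p = 5 + 4 = 5
(r + p) ⇒ r = 5 ⇒ 5 = 7
q · ((r + p) ⇒ r) = 1 · 7 = 1
(((p + ¬r) + ((p + q) ⇒ p)) · (q · (¬q · p))) + (q · ((r + p) ⇒ r)) = 0 + 1 = 1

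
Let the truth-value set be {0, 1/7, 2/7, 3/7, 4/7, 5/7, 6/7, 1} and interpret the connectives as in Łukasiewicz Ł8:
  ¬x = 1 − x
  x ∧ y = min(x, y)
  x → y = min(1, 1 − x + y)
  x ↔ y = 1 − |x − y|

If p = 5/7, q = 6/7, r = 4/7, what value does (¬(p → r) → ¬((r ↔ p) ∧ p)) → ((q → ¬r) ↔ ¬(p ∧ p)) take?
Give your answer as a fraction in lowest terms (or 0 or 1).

5/7

p → r = 5/7 → 4/7 = 6/7
¬(p → r) = ¬6/7 = 1/7
r ↔ p = 4/7 ↔ 5/7 = 6/7
(r ↔ p) ∧ p = 6/7 ∧ 5/7 = 5/7
¬((r ↔ p) ∧ p) = ¬5/7 = 2/7
¬(p → r) → ¬((r ↔ p) ∧ p) = 1/7 → 2/7 = 1
¬r = ¬4/7 = 3/7
q → ¬r = 6/7 → 3/7 = 4/7
p ∧ p = 5/7 ∧ 5/7 = 5/7
¬(p ∧ p) = ¬5/7 = 2/7
(q → ¬r) ↔ ¬(p ∧ p) = 4/7 ↔ 2/7 = 5/7
(¬(p → r) → ¬((r ↔ p) ∧ p)) → ((q → ¬r) ↔ ¬(p ∧ p)) = 1 → 5/7 = 5/7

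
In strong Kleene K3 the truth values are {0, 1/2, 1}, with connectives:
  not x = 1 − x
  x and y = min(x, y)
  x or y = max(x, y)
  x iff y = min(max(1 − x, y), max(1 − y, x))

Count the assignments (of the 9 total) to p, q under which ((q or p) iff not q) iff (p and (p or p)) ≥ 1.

p = 0, q = 0 ↦ 1  ≥
p = 0, q = 1/2 ↦ 1/2  <
p = 0, q = 1 ↦ 1  ≥
p = 1/2, q = 0 ↦ 1/2  <
p = 1/2, q = 1/2 ↦ 1/2  <
p = 1/2, q = 1 ↦ 1/2  <
p = 1, q = 0 ↦ 1  ≥
p = 1, q = 1/2 ↦ 1/2  <
p = 1, q = 1 ↦ 0  <
So 3 of the 9 assignments meet the threshold.

3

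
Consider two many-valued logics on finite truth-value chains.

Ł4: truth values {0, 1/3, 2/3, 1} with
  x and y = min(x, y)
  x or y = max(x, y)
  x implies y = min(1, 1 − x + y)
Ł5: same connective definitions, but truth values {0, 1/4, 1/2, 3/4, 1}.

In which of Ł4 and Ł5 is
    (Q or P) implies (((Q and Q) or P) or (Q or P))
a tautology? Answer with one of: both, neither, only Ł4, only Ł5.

both

In Ł4: every assignment gives 1 — tautology.
In Ł5: every assignment gives 1 — tautology.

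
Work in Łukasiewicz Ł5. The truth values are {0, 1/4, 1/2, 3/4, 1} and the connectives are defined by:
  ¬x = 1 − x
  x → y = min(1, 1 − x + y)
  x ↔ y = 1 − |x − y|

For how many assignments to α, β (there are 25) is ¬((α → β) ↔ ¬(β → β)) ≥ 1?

15

value 1: 15 assignments (counts)
value 3/4: 4 assignments
value 1/2: 3 assignments
value 1/4: 2 assignments
value 0: 1 assignment
So 15 of the 25 assignments meet the threshold.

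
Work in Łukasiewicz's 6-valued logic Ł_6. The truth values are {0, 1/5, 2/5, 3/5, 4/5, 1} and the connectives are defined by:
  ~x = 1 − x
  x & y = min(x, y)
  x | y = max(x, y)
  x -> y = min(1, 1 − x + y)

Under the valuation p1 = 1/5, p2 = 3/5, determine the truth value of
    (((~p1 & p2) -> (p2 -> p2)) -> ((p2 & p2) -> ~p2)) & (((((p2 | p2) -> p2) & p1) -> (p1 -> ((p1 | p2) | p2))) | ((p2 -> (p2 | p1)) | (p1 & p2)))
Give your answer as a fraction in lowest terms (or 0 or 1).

~p1 = ~1/5 = 4/5
~p1 & p2 = 4/5 & 3/5 = 3/5
p2 -> p2 = 3/5 -> 3/5 = 1
(~p1 & p2) -> (p2 -> p2) = 3/5 -> 1 = 1
p2 & p2 = 3/5 & 3/5 = 3/5
~p2 = ~3/5 = 2/5
(p2 & p2) -> ~p2 = 3/5 -> 2/5 = 4/5
((~p1 & p2) -> (p2 -> p2)) -> ((p2 & p2) -> ~p2) = 1 -> 4/5 = 4/5
p2 | p2 = 3/5 | 3/5 = 3/5
(p2 | p2) -> p2 = 3/5 -> 3/5 = 1
((p2 | p2) -> p2) & p1 = 1 & 1/5 = 1/5
p1 | p2 = 1/5 | 3/5 = 3/5
(p1 | p2) | p2 = 3/5 | 3/5 = 3/5
p1 -> ((p1 | p2) | p2) = 1/5 -> 3/5 = 1
(((p2 | p2) -> p2) & p1) -> (p1 -> ((p1 | p2) | p2)) = 1/5 -> 1 = 1
p2 | p1 = 3/5 | 1/5 = 3/5
p2 -> (p2 | p1) = 3/5 -> 3/5 = 1
p1 & p2 = 1/5 & 3/5 = 1/5
(p2 -> (p2 | p1)) | (p1 & p2) = 1 | 1/5 = 1
((((p2 | p2) -> p2) & p1) -> (p1 -> ((p1 | p2) | p2))) | ((p2 -> (p2 | p1)) | (p1 & p2)) = 1 | 1 = 1
(((~p1 & p2) -> (p2 -> p2)) -> ((p2 & p2) -> ~p2)) & (((((p2 | p2) -> p2) & p1) -> (p1 -> ((p1 | p2) | p2))) | ((p2 -> (p2 | p1)) | (p1 & p2))) = 4/5 & 1 = 4/5

4/5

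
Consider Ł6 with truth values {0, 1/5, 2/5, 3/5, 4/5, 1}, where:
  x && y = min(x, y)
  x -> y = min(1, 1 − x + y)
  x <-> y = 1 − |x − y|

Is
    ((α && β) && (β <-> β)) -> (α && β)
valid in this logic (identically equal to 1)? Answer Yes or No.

At α = 1, β = 3/5, for instance:
α && β = 1 && 3/5 = 3/5
β <-> β = 3/5 <-> 3/5 = 1
(α && β) && (β <-> β) = 3/5 && 1 = 3/5
((α && β) && (β <-> β)) -> (α && β) = 3/5 -> 3/5 = 1
and checking the remaining 35 assignments likewise gives ≥ 1 in every case.

Yes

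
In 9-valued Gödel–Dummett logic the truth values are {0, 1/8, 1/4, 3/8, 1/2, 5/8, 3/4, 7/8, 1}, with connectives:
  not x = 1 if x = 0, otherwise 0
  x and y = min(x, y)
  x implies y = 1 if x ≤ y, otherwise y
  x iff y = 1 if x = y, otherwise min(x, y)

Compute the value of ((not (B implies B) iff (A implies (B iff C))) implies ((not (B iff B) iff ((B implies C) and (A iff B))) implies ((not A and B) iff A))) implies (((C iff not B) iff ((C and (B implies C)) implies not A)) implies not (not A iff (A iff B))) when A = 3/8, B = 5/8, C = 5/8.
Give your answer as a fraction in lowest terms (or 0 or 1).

B implies B = 5/8 implies 5/8 = 1
not (B implies B) = not 1 = 0
B iff C = 5/8 iff 5/8 = 1
A implies (B iff C) = 3/8 implies 1 = 1
not (B implies B) iff (A implies (B iff C)) = 0 iff 1 = 0
B iff B = 5/8 iff 5/8 = 1
not (B iff B) = not 1 = 0
B implies C = 5/8 implies 5/8 = 1
A iff B = 3/8 iff 5/8 = 3/8
(B implies C) and (A iff B) = 1 and 3/8 = 3/8
not (B iff B) iff ((B implies C) and (A iff B)) = 0 iff 3/8 = 0
not A = not 3/8 = 0
not A and B = 0 and 5/8 = 0
(not A and B) iff A = 0 iff 3/8 = 0
(not (B iff B) iff ((B implies C) and (A iff B))) implies ((not A and B) iff A) = 0 implies 0 = 1
(not (B implies B) iff (A implies (B iff C))) implies ((not (B iff B) iff ((B implies C) and (A iff B))) implies ((not A and B) iff A)) = 0 implies 1 = 1
not B = not 5/8 = 0
C iff not B = 5/8 iff 0 = 0
B implies C = 5/8 implies 5/8 = 1
C and (B implies C) = 5/8 and 1 = 5/8
not A = not 3/8 = 0
(C and (B implies C)) implies not A = 5/8 implies 0 = 0
(C iff not B) iff ((C and (B implies C)) implies not A) = 0 iff 0 = 1
not A = not 3/8 = 0
A iff B = 3/8 iff 5/8 = 3/8
not A iff (A iff B) = 0 iff 3/8 = 0
not (not A iff (A iff B)) = not 0 = 1
((C iff not B) iff ((C and (B implies C)) implies not A)) implies not (not A iff (A iff B)) = 1 implies 1 = 1
((not (B implies B) iff (A implies (B iff C))) implies ((not (B iff B) iff ((B implies C) and (A iff B))) implies ((not A and B) iff A))) implies (((C iff not B) iff ((C and (B implies C)) implies not A)) implies not (not A iff (A iff B))) = 1 implies 1 = 1

1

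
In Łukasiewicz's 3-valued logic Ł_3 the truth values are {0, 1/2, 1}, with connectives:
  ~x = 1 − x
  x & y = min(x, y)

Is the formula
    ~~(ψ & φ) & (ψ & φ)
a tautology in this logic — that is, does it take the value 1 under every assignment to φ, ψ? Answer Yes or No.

Counterexample: take φ = 0, ψ = 0.
ψ & φ = 0 & 0 = 0
~(ψ & φ) = ~0 = 1
~~(ψ & φ) = ~1 = 0
~~(ψ & φ) & (ψ & φ) = 0 & 0 = 0
This gives 0 ≠ 1.

No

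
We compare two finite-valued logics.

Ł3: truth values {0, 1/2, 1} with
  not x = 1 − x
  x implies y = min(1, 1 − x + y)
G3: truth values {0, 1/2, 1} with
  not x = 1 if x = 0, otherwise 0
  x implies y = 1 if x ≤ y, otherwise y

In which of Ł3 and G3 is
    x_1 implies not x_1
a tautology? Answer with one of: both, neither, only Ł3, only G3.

In Ł3: at x_1 = 1 the value is 0 — not a tautology.
In G3: at x_1 = 1/2 the value is 0 — not a tautology.

neither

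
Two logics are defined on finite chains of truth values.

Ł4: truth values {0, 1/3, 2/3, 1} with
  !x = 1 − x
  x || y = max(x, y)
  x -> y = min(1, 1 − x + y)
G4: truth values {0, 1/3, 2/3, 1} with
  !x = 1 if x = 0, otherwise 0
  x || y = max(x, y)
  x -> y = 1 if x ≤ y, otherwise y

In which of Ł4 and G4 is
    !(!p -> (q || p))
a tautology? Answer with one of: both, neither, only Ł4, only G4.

neither

In Ł4: at p = 0, q = 1/3 the value is 2/3 — not a tautology.
In G4: at p = 0, q = 1/3 the value is 0 — not a tautology.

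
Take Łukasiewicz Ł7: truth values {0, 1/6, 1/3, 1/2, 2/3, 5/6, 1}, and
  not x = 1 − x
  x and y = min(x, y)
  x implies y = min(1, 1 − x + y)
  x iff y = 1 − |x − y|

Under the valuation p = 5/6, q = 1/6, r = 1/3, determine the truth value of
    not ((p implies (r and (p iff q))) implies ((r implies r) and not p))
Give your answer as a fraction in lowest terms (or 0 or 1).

1/3

p iff q = 5/6 iff 1/6 = 1/3
r and (p iff q) = 1/3 and 1/3 = 1/3
p implies (r and (p iff q)) = 5/6 implies 1/3 = 1/2
r implies r = 1/3 implies 1/3 = 1
not p = not 5/6 = 1/6
(r implies r) and not p = 1 and 1/6 = 1/6
(p implies (r and (p iff q))) implies ((r implies r) and not p) = 1/2 implies 1/6 = 2/3
not ((p implies (r and (p iff q))) implies ((r implies r) and not p)) = not 2/3 = 1/3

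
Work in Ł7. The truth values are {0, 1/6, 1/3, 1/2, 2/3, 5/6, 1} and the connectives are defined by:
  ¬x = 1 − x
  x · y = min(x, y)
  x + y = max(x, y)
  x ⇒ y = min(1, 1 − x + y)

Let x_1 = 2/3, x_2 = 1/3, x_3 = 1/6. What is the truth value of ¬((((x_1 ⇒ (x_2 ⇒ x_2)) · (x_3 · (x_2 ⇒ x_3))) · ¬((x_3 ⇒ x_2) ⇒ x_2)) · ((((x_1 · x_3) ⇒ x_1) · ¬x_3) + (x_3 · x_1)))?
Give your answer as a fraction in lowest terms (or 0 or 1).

5/6

x_2 ⇒ x_2 = 1/3 ⇒ 1/3 = 1
x_1 ⇒ (x_2 ⇒ x_2) = 2/3 ⇒ 1 = 1
x_2 ⇒ x_3 = 1/3 ⇒ 1/6 = 5/6
x_3 · (x_2 ⇒ x_3) = 1/6 · 5/6 = 1/6
(x_1 ⇒ (x_2 ⇒ x_2)) · (x_3 · (x_2 ⇒ x_3)) = 1 · 1/6 = 1/6
x_3 ⇒ x_2 = 1/6 ⇒ 1/3 = 1
(x_3 ⇒ x_2) ⇒ x_2 = 1 ⇒ 1/3 = 1/3
¬((x_3 ⇒ x_2) ⇒ x_2) = ¬1/3 = 2/3
((x_1 ⇒ (x_2 ⇒ x_2)) · (x_3 · (x_2 ⇒ x_3))) · ¬((x_3 ⇒ x_2) ⇒ x_2) = 1/6 · 2/3 = 1/6
x_1 · x_3 = 2/3 · 1/6 = 1/6
(x_1 · x_3) ⇒ x_1 = 1/6 ⇒ 2/3 = 1
¬x_3 = ¬1/6 = 5/6
((x_1 · x_3) ⇒ x_1) · ¬x_3 = 1 · 5/6 = 5/6
x_3 · x_1 = 1/6 · 2/3 = 1/6
(((x_1 · x_3) ⇒ x_1) · ¬x_3) + (x_3 · x_1) = 5/6 + 1/6 = 5/6
(((x_1 ⇒ (x_2 ⇒ x_2)) · (x_3 · (x_2 ⇒ x_3))) · ¬((x_3 ⇒ x_2) ⇒ x_2)) · ((((x_1 · x_3) ⇒ x_1) · ¬x_3) + (x_3 · x_1)) = 1/6 · 5/6 = 1/6
¬((((x_1 ⇒ (x_2 ⇒ x_2)) · (x_3 · (x_2 ⇒ x_3))) · ¬((x_3 ⇒ x_2) ⇒ x_2)) · ((((x_1 · x_3) ⇒ x_1) · ¬x_3) + (x_3 · x_1))) = ¬1/6 = 5/6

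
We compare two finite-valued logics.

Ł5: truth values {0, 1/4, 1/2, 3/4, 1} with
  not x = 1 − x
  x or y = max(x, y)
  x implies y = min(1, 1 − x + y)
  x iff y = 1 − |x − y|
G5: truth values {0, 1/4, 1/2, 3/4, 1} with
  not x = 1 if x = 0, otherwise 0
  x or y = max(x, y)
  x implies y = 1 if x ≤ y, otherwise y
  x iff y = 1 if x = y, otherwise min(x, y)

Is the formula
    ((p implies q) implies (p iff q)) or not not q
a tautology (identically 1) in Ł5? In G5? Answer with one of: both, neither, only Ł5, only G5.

In Ł5: at p = 0, q = 1/4 the value is 3/4 — not a tautology.
In G5: every assignment gives 1 — tautology.

only G5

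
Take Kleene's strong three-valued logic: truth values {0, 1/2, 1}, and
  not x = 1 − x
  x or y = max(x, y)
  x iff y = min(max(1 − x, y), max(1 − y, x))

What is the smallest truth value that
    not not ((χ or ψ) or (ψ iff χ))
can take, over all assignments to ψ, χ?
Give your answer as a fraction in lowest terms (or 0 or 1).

Take ψ = 0, χ = 1/2:
χ or ψ = 1/2 or 0 = 1/2
ψ iff χ = 0 iff 1/2 = 1/2
(χ or ψ) or (ψ iff χ) = 1/2 or 1/2 = 1/2
not ((χ or ψ) or (ψ iff χ)) = not 1/2 = 1/2
not not ((χ or ψ) or (ψ iff χ)) = not 1/2 = 1/2
No assignment yields a value below 1/2, so this is the minimum.

1/2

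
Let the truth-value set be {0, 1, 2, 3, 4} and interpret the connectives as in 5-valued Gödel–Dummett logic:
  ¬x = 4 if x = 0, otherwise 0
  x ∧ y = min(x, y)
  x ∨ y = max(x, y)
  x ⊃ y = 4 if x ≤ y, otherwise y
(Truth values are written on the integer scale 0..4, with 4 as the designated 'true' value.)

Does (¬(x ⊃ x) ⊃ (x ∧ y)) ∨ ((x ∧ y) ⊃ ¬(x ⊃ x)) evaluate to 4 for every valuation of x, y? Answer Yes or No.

Yes

At x = 0, y = 3, for instance:
x ⊃ x = 0 ⊃ 0 = 4
¬(x ⊃ x) = ¬4 = 0
x ∧ y = 0 ∧ 3 = 0
¬(x ⊃ x) ⊃ (x ∧ y) = 0 ⊃ 0 = 4
(x ∧ y) ⊃ ¬(x ⊃ x) = 0 ⊃ 0 = 4
(¬(x ⊃ x) ⊃ (x ∧ y)) ∨ ((x ∧ y) ⊃ ¬(x ⊃ x)) = 4 ∨ 4 = 4
and checking the remaining 24 assignments likewise gives ≥ 4 in every case.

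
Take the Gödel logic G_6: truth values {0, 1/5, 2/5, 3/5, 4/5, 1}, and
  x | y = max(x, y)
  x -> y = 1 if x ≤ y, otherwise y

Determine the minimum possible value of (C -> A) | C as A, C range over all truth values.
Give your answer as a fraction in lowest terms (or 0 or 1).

1/5

Take A = 0, C = 1/5:
C -> A = 1/5 -> 0 = 0
(C -> A) | C = 0 | 1/5 = 1/5
No assignment yields a value below 1/5, so this is the minimum.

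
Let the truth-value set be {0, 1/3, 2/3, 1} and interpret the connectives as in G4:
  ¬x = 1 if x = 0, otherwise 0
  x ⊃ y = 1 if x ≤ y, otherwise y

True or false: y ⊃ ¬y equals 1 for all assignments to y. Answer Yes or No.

Counterexample: take y = 1/3.
¬y = ¬1/3 = 0
y ⊃ ¬y = 1/3 ⊃ 0 = 0
This gives 0 ≠ 1.

No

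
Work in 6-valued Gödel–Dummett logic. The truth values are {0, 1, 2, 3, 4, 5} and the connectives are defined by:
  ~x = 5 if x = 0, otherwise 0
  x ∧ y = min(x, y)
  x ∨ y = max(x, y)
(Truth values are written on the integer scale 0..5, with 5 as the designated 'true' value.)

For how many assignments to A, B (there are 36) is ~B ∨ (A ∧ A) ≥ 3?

21

value 5: 11 assignments (counts)
value 4: 5 assignments (counts)
value 3: 5 assignments (counts)
value 2: 5 assignments
value 1: 5 assignments
value 0: 5 assignments
So 21 of the 36 assignments meet the threshold.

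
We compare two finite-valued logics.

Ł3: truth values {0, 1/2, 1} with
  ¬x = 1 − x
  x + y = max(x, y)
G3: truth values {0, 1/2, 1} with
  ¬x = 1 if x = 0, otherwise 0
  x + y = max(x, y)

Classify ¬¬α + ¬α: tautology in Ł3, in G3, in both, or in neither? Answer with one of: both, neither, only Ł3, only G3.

In Ł3: at α = 1/2 the value is 1/2 — not a tautology.
In G3: every assignment gives 1 — tautology.

only G3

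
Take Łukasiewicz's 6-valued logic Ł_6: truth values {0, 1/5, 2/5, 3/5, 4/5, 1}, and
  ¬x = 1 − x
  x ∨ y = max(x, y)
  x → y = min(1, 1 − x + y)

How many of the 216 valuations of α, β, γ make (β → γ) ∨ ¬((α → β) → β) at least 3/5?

180

value 1: 126 assignments (counts)
value 4/5: 30 assignments (counts)
value 3/5: 24 assignments (counts)
value 2/5: 18 assignments
value 1/5: 12 assignments
value 0: 6 assignments
So 180 of the 216 assignments meet the threshold.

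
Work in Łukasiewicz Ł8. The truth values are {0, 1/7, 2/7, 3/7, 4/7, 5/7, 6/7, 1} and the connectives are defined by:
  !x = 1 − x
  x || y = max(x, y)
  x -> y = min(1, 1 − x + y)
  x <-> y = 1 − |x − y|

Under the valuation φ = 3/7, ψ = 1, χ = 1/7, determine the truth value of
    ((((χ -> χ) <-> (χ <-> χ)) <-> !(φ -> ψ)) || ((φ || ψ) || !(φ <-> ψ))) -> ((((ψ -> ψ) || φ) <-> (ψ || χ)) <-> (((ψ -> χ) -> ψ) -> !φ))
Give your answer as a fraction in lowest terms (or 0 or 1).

χ -> χ = 1/7 -> 1/7 = 1
χ <-> χ = 1/7 <-> 1/7 = 1
(χ -> χ) <-> (χ <-> χ) = 1 <-> 1 = 1
φ -> ψ = 3/7 -> 1 = 1
!(φ -> ψ) = !1 = 0
((χ -> χ) <-> (χ <-> χ)) <-> !(φ -> ψ) = 1 <-> 0 = 0
φ || ψ = 3/7 || 1 = 1
φ <-> ψ = 3/7 <-> 1 = 3/7
!(φ <-> ψ) = !3/7 = 4/7
(φ || ψ) || !(φ <-> ψ) = 1 || 4/7 = 1
(((χ -> χ) <-> (χ <-> χ)) <-> !(φ -> ψ)) || ((φ || ψ) || !(φ <-> ψ)) = 0 || 1 = 1
ψ -> ψ = 1 -> 1 = 1
(ψ -> ψ) || φ = 1 || 3/7 = 1
ψ || χ = 1 || 1/7 = 1
((ψ -> ψ) || φ) <-> (ψ || χ) = 1 <-> 1 = 1
ψ -> χ = 1 -> 1/7 = 1/7
(ψ -> χ) -> ψ = 1/7 -> 1 = 1
!φ = !3/7 = 4/7
((ψ -> χ) -> ψ) -> !φ = 1 -> 4/7 = 4/7
(((ψ -> ψ) || φ) <-> (ψ || χ)) <-> (((ψ -> χ) -> ψ) -> !φ) = 1 <-> 4/7 = 4/7
((((χ -> χ) <-> (χ <-> χ)) <-> !(φ -> ψ)) || ((φ || ψ) || !(φ <-> ψ))) -> ((((ψ -> ψ) || φ) <-> (ψ || χ)) <-> (((ψ -> χ) -> ψ) -> !φ)) = 1 -> 4/7 = 4/7

4/7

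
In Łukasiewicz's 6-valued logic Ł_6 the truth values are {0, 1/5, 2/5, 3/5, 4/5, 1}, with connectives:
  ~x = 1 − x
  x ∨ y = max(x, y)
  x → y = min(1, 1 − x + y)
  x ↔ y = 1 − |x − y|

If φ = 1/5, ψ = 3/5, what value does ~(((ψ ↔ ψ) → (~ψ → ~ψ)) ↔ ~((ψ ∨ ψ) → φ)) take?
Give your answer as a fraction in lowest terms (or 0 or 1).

3/5

ψ ↔ ψ = 3/5 ↔ 3/5 = 1
~ψ = ~3/5 = 2/5
~ψ = ~3/5 = 2/5
~ψ → ~ψ = 2/5 → 2/5 = 1
(ψ ↔ ψ) → (~ψ → ~ψ) = 1 → 1 = 1
ψ ∨ ψ = 3/5 ∨ 3/5 = 3/5
(ψ ∨ ψ) → φ = 3/5 → 1/5 = 3/5
~((ψ ∨ ψ) → φ) = ~3/5 = 2/5
((ψ ↔ ψ) → (~ψ → ~ψ)) ↔ ~((ψ ∨ ψ) → φ) = 1 ↔ 2/5 = 2/5
~(((ψ ↔ ψ) → (~ψ → ~ψ)) ↔ ~((ψ ∨ ψ) → φ)) = ~2/5 = 3/5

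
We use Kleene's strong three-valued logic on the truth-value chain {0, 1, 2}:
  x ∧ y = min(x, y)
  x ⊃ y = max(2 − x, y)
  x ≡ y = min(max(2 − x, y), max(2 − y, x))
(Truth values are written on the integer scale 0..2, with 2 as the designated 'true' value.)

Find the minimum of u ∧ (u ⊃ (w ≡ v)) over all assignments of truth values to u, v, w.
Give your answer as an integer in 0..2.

0

Take u = 0, v = 0, w = 0:
w ≡ v = 0 ≡ 0 = 2
u ⊃ (w ≡ v) = 0 ⊃ 2 = 2
u ∧ (u ⊃ (w ≡ v)) = 0 ∧ 2 = 0
No assignment yields a value below 0, so this is the minimum.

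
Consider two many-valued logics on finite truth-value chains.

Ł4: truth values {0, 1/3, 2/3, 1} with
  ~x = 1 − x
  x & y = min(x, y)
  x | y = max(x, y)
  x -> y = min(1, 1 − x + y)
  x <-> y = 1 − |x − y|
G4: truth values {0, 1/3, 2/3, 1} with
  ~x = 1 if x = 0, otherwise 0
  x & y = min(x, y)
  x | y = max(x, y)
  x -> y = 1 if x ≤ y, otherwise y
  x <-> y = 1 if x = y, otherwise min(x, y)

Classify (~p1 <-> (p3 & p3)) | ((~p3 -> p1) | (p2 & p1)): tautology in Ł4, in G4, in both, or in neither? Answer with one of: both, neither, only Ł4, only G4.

In Ł4: at p1 = 0, p2 = 0, p3 = 0 the value is 0 — not a tautology.
In G4: at p1 = 0, p2 = 0, p3 = 0 the value is 0 — not a tautology.

neither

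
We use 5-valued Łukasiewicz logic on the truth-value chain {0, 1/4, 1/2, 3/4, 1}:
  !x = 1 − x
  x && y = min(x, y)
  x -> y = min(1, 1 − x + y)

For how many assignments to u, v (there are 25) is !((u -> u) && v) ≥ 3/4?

10

value 1: 5 assignments (counts)
value 3/4: 5 assignments (counts)
value 1/2: 5 assignments
value 1/4: 5 assignments
value 0: 5 assignments
So 10 of the 25 assignments meet the threshold.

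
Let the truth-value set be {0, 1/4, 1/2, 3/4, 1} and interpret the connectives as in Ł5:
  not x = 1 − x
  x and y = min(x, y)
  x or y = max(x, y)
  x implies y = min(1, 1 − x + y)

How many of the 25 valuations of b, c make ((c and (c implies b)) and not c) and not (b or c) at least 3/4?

0

value 1/2: 3 assignments
value 1/4: 9 assignments
value 0: 13 assignments
So 0 of the 25 assignments meet the threshold.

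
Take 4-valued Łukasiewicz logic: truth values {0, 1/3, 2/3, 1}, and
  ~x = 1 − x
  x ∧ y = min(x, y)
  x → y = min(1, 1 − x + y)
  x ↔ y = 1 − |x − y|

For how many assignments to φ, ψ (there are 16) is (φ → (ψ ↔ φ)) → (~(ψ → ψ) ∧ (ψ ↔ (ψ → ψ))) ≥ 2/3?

2

φ = 0, ψ = 0 ↦ 0  <
φ = 0, ψ = 1/3 ↦ 0  <
φ = 0, ψ = 2/3 ↦ 0  <
φ = 0, ψ = 1 ↦ 0  <
φ = 1/3, ψ = 0 ↦ 0  <
φ = 1/3, ψ = 1/3 ↦ 0  <
φ = 1/3, ψ = 2/3 ↦ 0  <
φ = 1/3, ψ = 1 ↦ 0  <
φ = 2/3, ψ = 0 ↦ 1/3  <
φ = 2/3, ψ = 1/3 ↦ 0  <
φ = 2/3, ψ = 2/3 ↦ 0  <
φ = 2/3, ψ = 1 ↦ 0  <
φ = 1, ψ = 0 ↦ 1  ≥
φ = 1, ψ = 1/3 ↦ 2/3  ≥
φ = 1, ψ = 2/3 ↦ 1/3  <
φ = 1, ψ = 1 ↦ 0  <
So 2 of the 16 assignments meet the threshold.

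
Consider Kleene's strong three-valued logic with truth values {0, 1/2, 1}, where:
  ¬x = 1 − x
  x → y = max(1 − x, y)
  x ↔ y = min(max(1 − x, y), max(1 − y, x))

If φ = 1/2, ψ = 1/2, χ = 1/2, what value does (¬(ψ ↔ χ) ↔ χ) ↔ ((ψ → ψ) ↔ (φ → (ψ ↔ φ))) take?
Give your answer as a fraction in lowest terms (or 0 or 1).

1/2

ψ ↔ χ = 1/2 ↔ 1/2 = 1/2
¬(ψ ↔ χ) = ¬1/2 = 1/2
¬(ψ ↔ χ) ↔ χ = 1/2 ↔ 1/2 = 1/2
ψ → ψ = 1/2 → 1/2 = 1/2
ψ ↔ φ = 1/2 ↔ 1/2 = 1/2
φ → (ψ ↔ φ) = 1/2 → 1/2 = 1/2
(ψ → ψ) ↔ (φ → (ψ ↔ φ)) = 1/2 ↔ 1/2 = 1/2
(¬(ψ ↔ χ) ↔ χ) ↔ ((ψ → ψ) ↔ (φ → (ψ ↔ φ))) = 1/2 ↔ 1/2 = 1/2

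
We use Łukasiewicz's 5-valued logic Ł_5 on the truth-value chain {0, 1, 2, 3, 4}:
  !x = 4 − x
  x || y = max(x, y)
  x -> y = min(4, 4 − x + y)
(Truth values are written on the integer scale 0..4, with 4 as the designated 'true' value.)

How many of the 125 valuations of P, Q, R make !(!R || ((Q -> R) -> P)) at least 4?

value 4: 5 assignments (counts)
value 3: 14 assignments
value 2: 22 assignments
value 1: 29 assignments
value 0: 55 assignments
So 5 of the 125 assignments meet the threshold.

5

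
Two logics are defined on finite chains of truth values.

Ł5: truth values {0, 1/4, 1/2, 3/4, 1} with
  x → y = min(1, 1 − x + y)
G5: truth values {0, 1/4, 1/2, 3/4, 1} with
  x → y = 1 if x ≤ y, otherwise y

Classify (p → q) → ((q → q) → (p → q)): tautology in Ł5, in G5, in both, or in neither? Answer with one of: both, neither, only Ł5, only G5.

In Ł5: every assignment gives 1 — tautology.
In G5: every assignment gives 1 — tautology.

both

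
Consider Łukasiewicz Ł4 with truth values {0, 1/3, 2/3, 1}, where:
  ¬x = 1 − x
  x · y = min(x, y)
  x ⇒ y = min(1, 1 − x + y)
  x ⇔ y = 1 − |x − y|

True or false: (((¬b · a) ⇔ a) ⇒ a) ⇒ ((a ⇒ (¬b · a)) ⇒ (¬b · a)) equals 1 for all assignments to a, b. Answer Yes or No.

No

Counterexample: take a = 1/3, b = 1.
¬b = ¬1 = 0
¬b · a = 0 · 1/3 = 0
(¬b · a) ⇔ a = 0 ⇔ 1/3 = 2/3
((¬b · a) ⇔ a) ⇒ a = 2/3 ⇒ 1/3 = 2/3
¬b = ¬1 = 0
¬b · a = 0 · 1/3 = 0
a ⇒ (¬b · a) = 1/3 ⇒ 0 = 2/3
¬b = ¬1 = 0
¬b · a = 0 · 1/3 = 0
(a ⇒ (¬b · a)) ⇒ (¬b · a) = 2/3 ⇒ 0 = 1/3
(((¬b · a) ⇔ a) ⇒ a) ⇒ ((a ⇒ (¬b · a)) ⇒ (¬b · a)) = 2/3 ⇒ 1/3 = 2/3
This gives 2/3 ≠ 1.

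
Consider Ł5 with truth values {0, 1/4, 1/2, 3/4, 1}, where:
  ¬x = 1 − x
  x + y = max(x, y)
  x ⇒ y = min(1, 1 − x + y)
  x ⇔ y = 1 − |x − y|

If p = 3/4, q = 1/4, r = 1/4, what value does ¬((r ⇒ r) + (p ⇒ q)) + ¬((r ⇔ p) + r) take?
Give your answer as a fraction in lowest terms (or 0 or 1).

1/2

r ⇒ r = 1/4 ⇒ 1/4 = 1
p ⇒ q = 3/4 ⇒ 1/4 = 1/2
(r ⇒ r) + (p ⇒ q) = 1 + 1/2 = 1
¬((r ⇒ r) + (p ⇒ q)) = ¬1 = 0
r ⇔ p = 1/4 ⇔ 3/4 = 1/2
(r ⇔ p) + r = 1/2 + 1/4 = 1/2
¬((r ⇔ p) + r) = ¬1/2 = 1/2
¬((r ⇒ r) + (p ⇒ q)) + ¬((r ⇔ p) + r) = 0 + 1/2 = 1/2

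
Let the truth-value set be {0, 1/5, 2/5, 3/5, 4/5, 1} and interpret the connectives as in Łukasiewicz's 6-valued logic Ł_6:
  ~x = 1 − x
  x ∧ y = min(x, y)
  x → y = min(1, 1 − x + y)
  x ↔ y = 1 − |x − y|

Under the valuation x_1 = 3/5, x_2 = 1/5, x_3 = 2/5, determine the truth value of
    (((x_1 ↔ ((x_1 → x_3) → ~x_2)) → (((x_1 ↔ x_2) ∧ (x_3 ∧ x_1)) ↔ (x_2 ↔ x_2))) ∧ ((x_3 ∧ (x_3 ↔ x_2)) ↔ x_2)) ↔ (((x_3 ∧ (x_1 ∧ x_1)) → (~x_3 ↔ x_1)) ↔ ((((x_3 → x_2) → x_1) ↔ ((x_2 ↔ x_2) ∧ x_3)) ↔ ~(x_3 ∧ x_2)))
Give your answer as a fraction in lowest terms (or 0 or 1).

x_1 → x_3 = 3/5 → 2/5 = 4/5
~x_2 = ~1/5 = 4/5
(x_1 → x_3) → ~x_2 = 4/5 → 4/5 = 1
x_1 ↔ ((x_1 → x_3) → ~x_2) = 3/5 ↔ 1 = 3/5
x_1 ↔ x_2 = 3/5 ↔ 1/5 = 3/5
x_3 ∧ x_1 = 2/5 ∧ 3/5 = 2/5
(x_1 ↔ x_2) ∧ (x_3 ∧ x_1) = 3/5 ∧ 2/5 = 2/5
x_2 ↔ x_2 = 1/5 ↔ 1/5 = 1
((x_1 ↔ x_2) ∧ (x_3 ∧ x_1)) ↔ (x_2 ↔ x_2) = 2/5 ↔ 1 = 2/5
(x_1 ↔ ((x_1 → x_3) → ~x_2)) → (((x_1 ↔ x_2) ∧ (x_3 ∧ x_1)) ↔ (x_2 ↔ x_2)) = 3/5 → 2/5 = 4/5
x_3 ↔ x_2 = 2/5 ↔ 1/5 = 4/5
x_3 ∧ (x_3 ↔ x_2) = 2/5 ∧ 4/5 = 2/5
(x_3 ∧ (x_3 ↔ x_2)) ↔ x_2 = 2/5 ↔ 1/5 = 4/5
((x_1 ↔ ((x_1 → x_3) → ~x_2)) → (((x_1 ↔ x_2) ∧ (x_3 ∧ x_1)) ↔ (x_2 ↔ x_2))) ∧ ((x_3 ∧ (x_3 ↔ x_2)) ↔ x_2) = 4/5 ∧ 4/5 = 4/5
x_1 ∧ x_1 = 3/5 ∧ 3/5 = 3/5
x_3 ∧ (x_1 ∧ x_1) = 2/5 ∧ 3/5 = 2/5
~x_3 = ~2/5 = 3/5
~x_3 ↔ x_1 = 3/5 ↔ 3/5 = 1
(x_3 ∧ (x_1 ∧ x_1)) → (~x_3 ↔ x_1) = 2/5 → 1 = 1
x_3 → x_2 = 2/5 → 1/5 = 4/5
(x_3 → x_2) → x_1 = 4/5 → 3/5 = 4/5
x_2 ↔ x_2 = 1/5 ↔ 1/5 = 1
(x_2 ↔ x_2) ∧ x_3 = 1 ∧ 2/5 = 2/5
((x_3 → x_2) → x_1) ↔ ((x_2 ↔ x_2) ∧ x_3) = 4/5 ↔ 2/5 = 3/5
x_3 ∧ x_2 = 2/5 ∧ 1/5 = 1/5
~(x_3 ∧ x_2) = ~1/5 = 4/5
(((x_3 → x_2) → x_1) ↔ ((x_2 ↔ x_2) ∧ x_3)) ↔ ~(x_3 ∧ x_2) = 3/5 ↔ 4/5 = 4/5
((x_3 ∧ (x_1 ∧ x_1)) → (~x_3 ↔ x_1)) ↔ ((((x_3 → x_2) → x_1) ↔ ((x_2 ↔ x_2) ∧ x_3)) ↔ ~(x_3 ∧ x_2)) = 1 ↔ 4/5 = 4/5
(((x_1 ↔ ((x_1 → x_3) → ~x_2)) → (((x_1 ↔ x_2) ∧ (x_3 ∧ x_1)) ↔ (x_2 ↔ x_2))) ∧ ((x_3 ∧ (x_3 ↔ x_2)) ↔ x_2)) ↔ (((x_3 ∧ (x_1 ∧ x_1)) → (~x_3 ↔ x_1)) ↔ ((((x_3 → x_2) → x_1) ↔ ((x_2 ↔ x_2) ∧ x_3)) ↔ ~(x_3 ∧ x_2))) = 4/5 ↔ 4/5 = 1

1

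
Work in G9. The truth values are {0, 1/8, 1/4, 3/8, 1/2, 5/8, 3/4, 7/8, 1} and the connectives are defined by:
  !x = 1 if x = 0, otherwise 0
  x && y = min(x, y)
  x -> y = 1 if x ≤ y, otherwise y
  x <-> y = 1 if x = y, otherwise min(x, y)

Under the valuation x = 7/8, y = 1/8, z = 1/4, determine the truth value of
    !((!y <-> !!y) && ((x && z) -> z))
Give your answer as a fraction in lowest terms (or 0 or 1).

!y = !1/8 = 0
!y = !1/8 = 0
!!y = !0 = 1
!y <-> !!y = 0 <-> 1 = 0
x && z = 7/8 && 1/4 = 1/4
(x && z) -> z = 1/4 -> 1/4 = 1
(!y <-> !!y) && ((x && z) -> z) = 0 && 1 = 0
!((!y <-> !!y) && ((x && z) -> z)) = !0 = 1

1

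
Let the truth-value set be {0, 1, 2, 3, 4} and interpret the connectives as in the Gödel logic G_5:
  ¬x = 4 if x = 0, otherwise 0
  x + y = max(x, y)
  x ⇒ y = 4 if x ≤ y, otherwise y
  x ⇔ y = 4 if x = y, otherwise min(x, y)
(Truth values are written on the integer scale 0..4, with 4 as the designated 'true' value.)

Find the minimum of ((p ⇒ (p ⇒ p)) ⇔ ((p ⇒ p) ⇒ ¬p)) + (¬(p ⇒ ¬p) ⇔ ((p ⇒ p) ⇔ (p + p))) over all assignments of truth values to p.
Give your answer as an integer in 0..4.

Take p = 1:
p ⇒ p = 1 ⇒ 1 = 4
p ⇒ (p ⇒ p) = 1 ⇒ 4 = 4
p ⇒ p = 1 ⇒ 1 = 4
¬p = ¬1 = 0
(p ⇒ p) ⇒ ¬p = 4 ⇒ 0 = 0
(p ⇒ (p ⇒ p)) ⇔ ((p ⇒ p) ⇒ ¬p) = 4 ⇔ 0 = 0
¬p = ¬1 = 0
p ⇒ ¬p = 1 ⇒ 0 = 0
¬(p ⇒ ¬p) = ¬0 = 4
p ⇒ p = 1 ⇒ 1 = 4
p + p = 1 + 1 = 1
(p ⇒ p) ⇔ (p + p) = 4 ⇔ 1 = 1
¬(p ⇒ ¬p) ⇔ ((p ⇒ p) ⇔ (p + p)) = 4 ⇔ 1 = 1
((p ⇒ (p ⇒ p)) ⇔ ((p ⇒ p) ⇒ ¬p)) + (¬(p ⇒ ¬p) ⇔ ((p ⇒ p) ⇔ (p + p))) = 0 + 1 = 1
No assignment yields a value below 1, so this is the minimum.

1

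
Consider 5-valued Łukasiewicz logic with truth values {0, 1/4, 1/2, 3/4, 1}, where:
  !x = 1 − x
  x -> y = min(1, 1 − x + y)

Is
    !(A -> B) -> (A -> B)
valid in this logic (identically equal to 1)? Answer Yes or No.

Counterexample: take A = 3/4, B = 0.
A -> B = 3/4 -> 0 = 1/4
!(A -> B) = !1/4 = 3/4
A -> B = 3/4 -> 0 = 1/4
!(A -> B) -> (A -> B) = 3/4 -> 1/4 = 1/2
This gives 1/2 ≠ 1.

No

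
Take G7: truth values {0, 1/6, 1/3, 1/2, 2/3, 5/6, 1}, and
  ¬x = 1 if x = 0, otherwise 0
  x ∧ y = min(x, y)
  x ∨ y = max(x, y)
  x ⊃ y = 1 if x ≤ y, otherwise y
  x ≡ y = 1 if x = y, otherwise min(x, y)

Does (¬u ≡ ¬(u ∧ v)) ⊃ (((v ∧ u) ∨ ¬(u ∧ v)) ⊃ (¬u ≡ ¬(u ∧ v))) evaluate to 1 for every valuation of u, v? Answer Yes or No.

At u = 1/6, v = 1, for instance:
¬u = ¬1/6 = 0
u ∧ v = 1/6 ∧ 1 = 1/6
¬(u ∧ v) = ¬1/6 = 0
¬u ≡ ¬(u ∧ v) = 0 ≡ 0 = 1
v ∧ u = 1 ∧ 1/6 = 1/6
u ∧ v = 1/6 ∧ 1 = 1/6
¬(u ∧ v) = ¬1/6 = 0
(v ∧ u) ∨ ¬(u ∧ v) = 1/6 ∨ 0 = 1/6
((v ∧ u) ∨ ¬(u ∧ v)) ⊃ (¬u ≡ ¬(u ∧ v)) = 1/6 ⊃ 1 = 1
(¬u ≡ ¬(u ∧ v)) ⊃ (((v ∧ u) ∨ ¬(u ∧ v)) ⊃ (¬u ≡ ¬(u ∧ v))) = 1 ⊃ 1 = 1
and checking the remaining 48 assignments likewise gives ≥ 1 in every case.

Yes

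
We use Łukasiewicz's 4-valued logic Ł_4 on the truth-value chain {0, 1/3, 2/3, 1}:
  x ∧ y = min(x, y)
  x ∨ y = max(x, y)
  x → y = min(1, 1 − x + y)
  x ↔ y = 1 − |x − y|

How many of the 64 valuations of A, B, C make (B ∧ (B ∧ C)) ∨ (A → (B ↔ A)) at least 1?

value 1: 48 assignments (counts)
value 2/3: 8 assignments
value 1/3: 4 assignments
value 0: 4 assignments
So 48 of the 64 assignments meet the threshold.

48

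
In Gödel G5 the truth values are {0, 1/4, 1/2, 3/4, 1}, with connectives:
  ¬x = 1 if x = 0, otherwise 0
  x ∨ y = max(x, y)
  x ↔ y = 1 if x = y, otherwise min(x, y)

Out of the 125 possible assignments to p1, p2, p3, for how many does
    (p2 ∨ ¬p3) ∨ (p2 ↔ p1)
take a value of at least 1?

61

value 1: 61 assignments (counts)
value 3/4: 16 assignments
value 1/2: 16 assignments
value 1/4: 16 assignments
value 0: 16 assignments
So 61 of the 125 assignments meet the threshold.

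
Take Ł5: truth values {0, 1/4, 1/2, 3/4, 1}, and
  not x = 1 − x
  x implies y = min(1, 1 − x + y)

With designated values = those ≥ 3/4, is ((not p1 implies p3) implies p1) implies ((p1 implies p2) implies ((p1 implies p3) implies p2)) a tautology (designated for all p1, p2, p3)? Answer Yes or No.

No

Counterexample: take p1 = 0, p2 = 0, p3 = 0.
not p1 = not 0 = 1
not p1 implies p3 = 1 implies 0 = 0
(not p1 implies p3) implies p1 = 0 implies 0 = 1
p1 implies p2 = 0 implies 0 = 1
p1 implies p3 = 0 implies 0 = 1
(p1 implies p3) implies p2 = 1 implies 0 = 0
(p1 implies p2) implies ((p1 implies p3) implies p2) = 1 implies 0 = 0
((not p1 implies p3) implies p1) implies ((p1 implies p2) implies ((p1 implies p3) implies p2)) = 1 implies 0 = 0
This gives 0, which is below 3/4.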